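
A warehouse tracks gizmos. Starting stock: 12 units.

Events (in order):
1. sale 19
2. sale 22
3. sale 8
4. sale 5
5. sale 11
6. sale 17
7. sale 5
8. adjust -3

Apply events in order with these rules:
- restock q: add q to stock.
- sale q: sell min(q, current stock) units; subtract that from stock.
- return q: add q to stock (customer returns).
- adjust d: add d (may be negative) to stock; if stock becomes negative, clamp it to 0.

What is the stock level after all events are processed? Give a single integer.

Processing events:
Start: stock = 12
  Event 1 (sale 19): sell min(19,12)=12. stock: 12 - 12 = 0. total_sold = 12
  Event 2 (sale 22): sell min(22,0)=0. stock: 0 - 0 = 0. total_sold = 12
  Event 3 (sale 8): sell min(8,0)=0. stock: 0 - 0 = 0. total_sold = 12
  Event 4 (sale 5): sell min(5,0)=0. stock: 0 - 0 = 0. total_sold = 12
  Event 5 (sale 11): sell min(11,0)=0. stock: 0 - 0 = 0. total_sold = 12
  Event 6 (sale 17): sell min(17,0)=0. stock: 0 - 0 = 0. total_sold = 12
  Event 7 (sale 5): sell min(5,0)=0. stock: 0 - 0 = 0. total_sold = 12
  Event 8 (adjust -3): 0 + -3 = 0 (clamped to 0)
Final: stock = 0, total_sold = 12

Answer: 0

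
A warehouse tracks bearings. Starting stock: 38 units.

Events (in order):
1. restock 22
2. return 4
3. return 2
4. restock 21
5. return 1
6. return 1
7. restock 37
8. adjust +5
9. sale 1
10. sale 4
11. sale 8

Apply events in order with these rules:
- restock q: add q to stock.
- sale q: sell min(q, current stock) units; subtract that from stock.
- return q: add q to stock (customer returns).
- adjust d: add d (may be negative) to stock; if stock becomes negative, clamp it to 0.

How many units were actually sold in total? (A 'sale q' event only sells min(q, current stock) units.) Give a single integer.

Answer: 13

Derivation:
Processing events:
Start: stock = 38
  Event 1 (restock 22): 38 + 22 = 60
  Event 2 (return 4): 60 + 4 = 64
  Event 3 (return 2): 64 + 2 = 66
  Event 4 (restock 21): 66 + 21 = 87
  Event 5 (return 1): 87 + 1 = 88
  Event 6 (return 1): 88 + 1 = 89
  Event 7 (restock 37): 89 + 37 = 126
  Event 8 (adjust +5): 126 + 5 = 131
  Event 9 (sale 1): sell min(1,131)=1. stock: 131 - 1 = 130. total_sold = 1
  Event 10 (sale 4): sell min(4,130)=4. stock: 130 - 4 = 126. total_sold = 5
  Event 11 (sale 8): sell min(8,126)=8. stock: 126 - 8 = 118. total_sold = 13
Final: stock = 118, total_sold = 13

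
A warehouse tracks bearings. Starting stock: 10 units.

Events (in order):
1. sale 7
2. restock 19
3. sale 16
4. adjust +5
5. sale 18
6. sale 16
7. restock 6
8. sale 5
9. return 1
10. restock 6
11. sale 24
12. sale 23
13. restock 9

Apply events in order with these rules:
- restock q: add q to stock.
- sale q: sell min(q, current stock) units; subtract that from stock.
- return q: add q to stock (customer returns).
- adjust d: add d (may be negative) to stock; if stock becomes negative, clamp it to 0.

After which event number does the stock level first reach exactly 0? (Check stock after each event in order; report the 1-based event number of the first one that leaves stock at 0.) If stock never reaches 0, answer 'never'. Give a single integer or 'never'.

Answer: 5

Derivation:
Processing events:
Start: stock = 10
  Event 1 (sale 7): sell min(7,10)=7. stock: 10 - 7 = 3. total_sold = 7
  Event 2 (restock 19): 3 + 19 = 22
  Event 3 (sale 16): sell min(16,22)=16. stock: 22 - 16 = 6. total_sold = 23
  Event 4 (adjust +5): 6 + 5 = 11
  Event 5 (sale 18): sell min(18,11)=11. stock: 11 - 11 = 0. total_sold = 34
  Event 6 (sale 16): sell min(16,0)=0. stock: 0 - 0 = 0. total_sold = 34
  Event 7 (restock 6): 0 + 6 = 6
  Event 8 (sale 5): sell min(5,6)=5. stock: 6 - 5 = 1. total_sold = 39
  Event 9 (return 1): 1 + 1 = 2
  Event 10 (restock 6): 2 + 6 = 8
  Event 11 (sale 24): sell min(24,8)=8. stock: 8 - 8 = 0. total_sold = 47
  Event 12 (sale 23): sell min(23,0)=0. stock: 0 - 0 = 0. total_sold = 47
  Event 13 (restock 9): 0 + 9 = 9
Final: stock = 9, total_sold = 47

First zero at event 5.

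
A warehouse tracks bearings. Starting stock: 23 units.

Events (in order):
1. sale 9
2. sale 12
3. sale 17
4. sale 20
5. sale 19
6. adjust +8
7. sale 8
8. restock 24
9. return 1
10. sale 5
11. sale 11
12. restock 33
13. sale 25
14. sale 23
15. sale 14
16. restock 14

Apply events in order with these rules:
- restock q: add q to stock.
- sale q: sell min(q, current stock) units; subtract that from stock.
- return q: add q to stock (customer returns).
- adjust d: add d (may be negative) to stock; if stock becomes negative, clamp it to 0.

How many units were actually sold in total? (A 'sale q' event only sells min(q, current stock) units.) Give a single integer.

Processing events:
Start: stock = 23
  Event 1 (sale 9): sell min(9,23)=9. stock: 23 - 9 = 14. total_sold = 9
  Event 2 (sale 12): sell min(12,14)=12. stock: 14 - 12 = 2. total_sold = 21
  Event 3 (sale 17): sell min(17,2)=2. stock: 2 - 2 = 0. total_sold = 23
  Event 4 (sale 20): sell min(20,0)=0. stock: 0 - 0 = 0. total_sold = 23
  Event 5 (sale 19): sell min(19,0)=0. stock: 0 - 0 = 0. total_sold = 23
  Event 6 (adjust +8): 0 + 8 = 8
  Event 7 (sale 8): sell min(8,8)=8. stock: 8 - 8 = 0. total_sold = 31
  Event 8 (restock 24): 0 + 24 = 24
  Event 9 (return 1): 24 + 1 = 25
  Event 10 (sale 5): sell min(5,25)=5. stock: 25 - 5 = 20. total_sold = 36
  Event 11 (sale 11): sell min(11,20)=11. stock: 20 - 11 = 9. total_sold = 47
  Event 12 (restock 33): 9 + 33 = 42
  Event 13 (sale 25): sell min(25,42)=25. stock: 42 - 25 = 17. total_sold = 72
  Event 14 (sale 23): sell min(23,17)=17. stock: 17 - 17 = 0. total_sold = 89
  Event 15 (sale 14): sell min(14,0)=0. stock: 0 - 0 = 0. total_sold = 89
  Event 16 (restock 14): 0 + 14 = 14
Final: stock = 14, total_sold = 89

Answer: 89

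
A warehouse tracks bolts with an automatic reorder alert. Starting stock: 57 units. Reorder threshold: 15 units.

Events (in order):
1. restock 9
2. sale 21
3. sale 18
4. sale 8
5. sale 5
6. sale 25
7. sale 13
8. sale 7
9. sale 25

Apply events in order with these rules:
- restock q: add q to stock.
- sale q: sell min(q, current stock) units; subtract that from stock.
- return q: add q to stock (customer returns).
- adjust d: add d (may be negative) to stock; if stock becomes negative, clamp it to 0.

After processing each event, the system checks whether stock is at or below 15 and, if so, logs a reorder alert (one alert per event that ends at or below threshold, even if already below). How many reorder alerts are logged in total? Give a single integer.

Processing events:
Start: stock = 57
  Event 1 (restock 9): 57 + 9 = 66
  Event 2 (sale 21): sell min(21,66)=21. stock: 66 - 21 = 45. total_sold = 21
  Event 3 (sale 18): sell min(18,45)=18. stock: 45 - 18 = 27. total_sold = 39
  Event 4 (sale 8): sell min(8,27)=8. stock: 27 - 8 = 19. total_sold = 47
  Event 5 (sale 5): sell min(5,19)=5. stock: 19 - 5 = 14. total_sold = 52
  Event 6 (sale 25): sell min(25,14)=14. stock: 14 - 14 = 0. total_sold = 66
  Event 7 (sale 13): sell min(13,0)=0. stock: 0 - 0 = 0. total_sold = 66
  Event 8 (sale 7): sell min(7,0)=0. stock: 0 - 0 = 0. total_sold = 66
  Event 9 (sale 25): sell min(25,0)=0. stock: 0 - 0 = 0. total_sold = 66
Final: stock = 0, total_sold = 66

Checking against threshold 15:
  After event 1: stock=66 > 15
  After event 2: stock=45 > 15
  After event 3: stock=27 > 15
  After event 4: stock=19 > 15
  After event 5: stock=14 <= 15 -> ALERT
  After event 6: stock=0 <= 15 -> ALERT
  After event 7: stock=0 <= 15 -> ALERT
  After event 8: stock=0 <= 15 -> ALERT
  After event 9: stock=0 <= 15 -> ALERT
Alert events: [5, 6, 7, 8, 9]. Count = 5

Answer: 5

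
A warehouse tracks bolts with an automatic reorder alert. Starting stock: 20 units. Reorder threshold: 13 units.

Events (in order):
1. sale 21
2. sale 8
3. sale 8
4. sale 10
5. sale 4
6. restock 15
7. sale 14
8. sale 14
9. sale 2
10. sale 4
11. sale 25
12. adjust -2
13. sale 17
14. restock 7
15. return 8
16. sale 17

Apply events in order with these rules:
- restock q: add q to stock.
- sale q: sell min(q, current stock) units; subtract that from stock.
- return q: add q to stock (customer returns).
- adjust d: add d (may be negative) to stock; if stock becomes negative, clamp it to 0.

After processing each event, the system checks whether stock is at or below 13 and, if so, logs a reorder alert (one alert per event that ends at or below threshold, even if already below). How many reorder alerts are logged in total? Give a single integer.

Answer: 14

Derivation:
Processing events:
Start: stock = 20
  Event 1 (sale 21): sell min(21,20)=20. stock: 20 - 20 = 0. total_sold = 20
  Event 2 (sale 8): sell min(8,0)=0. stock: 0 - 0 = 0. total_sold = 20
  Event 3 (sale 8): sell min(8,0)=0. stock: 0 - 0 = 0. total_sold = 20
  Event 4 (sale 10): sell min(10,0)=0. stock: 0 - 0 = 0. total_sold = 20
  Event 5 (sale 4): sell min(4,0)=0. stock: 0 - 0 = 0. total_sold = 20
  Event 6 (restock 15): 0 + 15 = 15
  Event 7 (sale 14): sell min(14,15)=14. stock: 15 - 14 = 1. total_sold = 34
  Event 8 (sale 14): sell min(14,1)=1. stock: 1 - 1 = 0. total_sold = 35
  Event 9 (sale 2): sell min(2,0)=0. stock: 0 - 0 = 0. total_sold = 35
  Event 10 (sale 4): sell min(4,0)=0. stock: 0 - 0 = 0. total_sold = 35
  Event 11 (sale 25): sell min(25,0)=0. stock: 0 - 0 = 0. total_sold = 35
  Event 12 (adjust -2): 0 + -2 = 0 (clamped to 0)
  Event 13 (sale 17): sell min(17,0)=0. stock: 0 - 0 = 0. total_sold = 35
  Event 14 (restock 7): 0 + 7 = 7
  Event 15 (return 8): 7 + 8 = 15
  Event 16 (sale 17): sell min(17,15)=15. stock: 15 - 15 = 0. total_sold = 50
Final: stock = 0, total_sold = 50

Checking against threshold 13:
  After event 1: stock=0 <= 13 -> ALERT
  After event 2: stock=0 <= 13 -> ALERT
  After event 3: stock=0 <= 13 -> ALERT
  After event 4: stock=0 <= 13 -> ALERT
  After event 5: stock=0 <= 13 -> ALERT
  After event 6: stock=15 > 13
  After event 7: stock=1 <= 13 -> ALERT
  After event 8: stock=0 <= 13 -> ALERT
  After event 9: stock=0 <= 13 -> ALERT
  After event 10: stock=0 <= 13 -> ALERT
  After event 11: stock=0 <= 13 -> ALERT
  After event 12: stock=0 <= 13 -> ALERT
  After event 13: stock=0 <= 13 -> ALERT
  After event 14: stock=7 <= 13 -> ALERT
  After event 15: stock=15 > 13
  After event 16: stock=0 <= 13 -> ALERT
Alert events: [1, 2, 3, 4, 5, 7, 8, 9, 10, 11, 12, 13, 14, 16]. Count = 14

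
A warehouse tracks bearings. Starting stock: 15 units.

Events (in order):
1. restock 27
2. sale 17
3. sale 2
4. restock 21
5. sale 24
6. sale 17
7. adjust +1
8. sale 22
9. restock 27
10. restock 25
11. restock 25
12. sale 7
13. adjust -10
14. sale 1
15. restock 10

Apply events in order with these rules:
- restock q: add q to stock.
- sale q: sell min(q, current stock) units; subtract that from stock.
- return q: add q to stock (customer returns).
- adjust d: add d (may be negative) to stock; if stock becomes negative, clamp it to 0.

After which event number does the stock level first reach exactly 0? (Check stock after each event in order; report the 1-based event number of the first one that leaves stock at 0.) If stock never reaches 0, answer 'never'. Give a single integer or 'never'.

Processing events:
Start: stock = 15
  Event 1 (restock 27): 15 + 27 = 42
  Event 2 (sale 17): sell min(17,42)=17. stock: 42 - 17 = 25. total_sold = 17
  Event 3 (sale 2): sell min(2,25)=2. stock: 25 - 2 = 23. total_sold = 19
  Event 4 (restock 21): 23 + 21 = 44
  Event 5 (sale 24): sell min(24,44)=24. stock: 44 - 24 = 20. total_sold = 43
  Event 6 (sale 17): sell min(17,20)=17. stock: 20 - 17 = 3. total_sold = 60
  Event 7 (adjust +1): 3 + 1 = 4
  Event 8 (sale 22): sell min(22,4)=4. stock: 4 - 4 = 0. total_sold = 64
  Event 9 (restock 27): 0 + 27 = 27
  Event 10 (restock 25): 27 + 25 = 52
  Event 11 (restock 25): 52 + 25 = 77
  Event 12 (sale 7): sell min(7,77)=7. stock: 77 - 7 = 70. total_sold = 71
  Event 13 (adjust -10): 70 + -10 = 60
  Event 14 (sale 1): sell min(1,60)=1. stock: 60 - 1 = 59. total_sold = 72
  Event 15 (restock 10): 59 + 10 = 69
Final: stock = 69, total_sold = 72

First zero at event 8.

Answer: 8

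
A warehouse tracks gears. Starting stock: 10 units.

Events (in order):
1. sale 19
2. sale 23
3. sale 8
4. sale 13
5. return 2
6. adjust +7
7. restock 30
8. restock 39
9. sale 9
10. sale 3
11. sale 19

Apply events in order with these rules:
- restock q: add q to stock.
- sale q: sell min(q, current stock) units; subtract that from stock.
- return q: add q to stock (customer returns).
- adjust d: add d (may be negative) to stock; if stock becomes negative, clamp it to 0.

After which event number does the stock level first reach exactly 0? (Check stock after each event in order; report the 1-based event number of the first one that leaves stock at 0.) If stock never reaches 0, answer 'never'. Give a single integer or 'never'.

Processing events:
Start: stock = 10
  Event 1 (sale 19): sell min(19,10)=10. stock: 10 - 10 = 0. total_sold = 10
  Event 2 (sale 23): sell min(23,0)=0. stock: 0 - 0 = 0. total_sold = 10
  Event 3 (sale 8): sell min(8,0)=0. stock: 0 - 0 = 0. total_sold = 10
  Event 4 (sale 13): sell min(13,0)=0. stock: 0 - 0 = 0. total_sold = 10
  Event 5 (return 2): 0 + 2 = 2
  Event 6 (adjust +7): 2 + 7 = 9
  Event 7 (restock 30): 9 + 30 = 39
  Event 8 (restock 39): 39 + 39 = 78
  Event 9 (sale 9): sell min(9,78)=9. stock: 78 - 9 = 69. total_sold = 19
  Event 10 (sale 3): sell min(3,69)=3. stock: 69 - 3 = 66. total_sold = 22
  Event 11 (sale 19): sell min(19,66)=19. stock: 66 - 19 = 47. total_sold = 41
Final: stock = 47, total_sold = 41

First zero at event 1.

Answer: 1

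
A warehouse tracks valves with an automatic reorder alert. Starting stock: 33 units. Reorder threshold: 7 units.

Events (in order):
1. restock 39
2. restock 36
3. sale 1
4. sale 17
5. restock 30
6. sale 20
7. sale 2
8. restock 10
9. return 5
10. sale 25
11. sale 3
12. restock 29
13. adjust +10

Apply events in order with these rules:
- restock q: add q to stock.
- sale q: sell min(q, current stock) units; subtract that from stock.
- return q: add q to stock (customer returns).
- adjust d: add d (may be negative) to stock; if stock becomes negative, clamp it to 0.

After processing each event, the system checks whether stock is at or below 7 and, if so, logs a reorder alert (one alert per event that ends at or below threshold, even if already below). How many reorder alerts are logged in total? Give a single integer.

Processing events:
Start: stock = 33
  Event 1 (restock 39): 33 + 39 = 72
  Event 2 (restock 36): 72 + 36 = 108
  Event 3 (sale 1): sell min(1,108)=1. stock: 108 - 1 = 107. total_sold = 1
  Event 4 (sale 17): sell min(17,107)=17. stock: 107 - 17 = 90. total_sold = 18
  Event 5 (restock 30): 90 + 30 = 120
  Event 6 (sale 20): sell min(20,120)=20. stock: 120 - 20 = 100. total_sold = 38
  Event 7 (sale 2): sell min(2,100)=2. stock: 100 - 2 = 98. total_sold = 40
  Event 8 (restock 10): 98 + 10 = 108
  Event 9 (return 5): 108 + 5 = 113
  Event 10 (sale 25): sell min(25,113)=25. stock: 113 - 25 = 88. total_sold = 65
  Event 11 (sale 3): sell min(3,88)=3. stock: 88 - 3 = 85. total_sold = 68
  Event 12 (restock 29): 85 + 29 = 114
  Event 13 (adjust +10): 114 + 10 = 124
Final: stock = 124, total_sold = 68

Checking against threshold 7:
  After event 1: stock=72 > 7
  After event 2: stock=108 > 7
  After event 3: stock=107 > 7
  After event 4: stock=90 > 7
  After event 5: stock=120 > 7
  After event 6: stock=100 > 7
  After event 7: stock=98 > 7
  After event 8: stock=108 > 7
  After event 9: stock=113 > 7
  After event 10: stock=88 > 7
  After event 11: stock=85 > 7
  After event 12: stock=114 > 7
  After event 13: stock=124 > 7
Alert events: []. Count = 0

Answer: 0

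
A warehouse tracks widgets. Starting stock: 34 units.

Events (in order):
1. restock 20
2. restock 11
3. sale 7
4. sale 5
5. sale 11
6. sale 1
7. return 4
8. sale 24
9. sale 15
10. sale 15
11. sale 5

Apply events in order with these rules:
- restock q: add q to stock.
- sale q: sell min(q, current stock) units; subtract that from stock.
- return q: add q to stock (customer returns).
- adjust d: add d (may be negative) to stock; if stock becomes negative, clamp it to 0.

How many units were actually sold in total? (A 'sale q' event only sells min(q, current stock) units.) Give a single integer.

Answer: 69

Derivation:
Processing events:
Start: stock = 34
  Event 1 (restock 20): 34 + 20 = 54
  Event 2 (restock 11): 54 + 11 = 65
  Event 3 (sale 7): sell min(7,65)=7. stock: 65 - 7 = 58. total_sold = 7
  Event 4 (sale 5): sell min(5,58)=5. stock: 58 - 5 = 53. total_sold = 12
  Event 5 (sale 11): sell min(11,53)=11. stock: 53 - 11 = 42. total_sold = 23
  Event 6 (sale 1): sell min(1,42)=1. stock: 42 - 1 = 41. total_sold = 24
  Event 7 (return 4): 41 + 4 = 45
  Event 8 (sale 24): sell min(24,45)=24. stock: 45 - 24 = 21. total_sold = 48
  Event 9 (sale 15): sell min(15,21)=15. stock: 21 - 15 = 6. total_sold = 63
  Event 10 (sale 15): sell min(15,6)=6. stock: 6 - 6 = 0. total_sold = 69
  Event 11 (sale 5): sell min(5,0)=0. stock: 0 - 0 = 0. total_sold = 69
Final: stock = 0, total_sold = 69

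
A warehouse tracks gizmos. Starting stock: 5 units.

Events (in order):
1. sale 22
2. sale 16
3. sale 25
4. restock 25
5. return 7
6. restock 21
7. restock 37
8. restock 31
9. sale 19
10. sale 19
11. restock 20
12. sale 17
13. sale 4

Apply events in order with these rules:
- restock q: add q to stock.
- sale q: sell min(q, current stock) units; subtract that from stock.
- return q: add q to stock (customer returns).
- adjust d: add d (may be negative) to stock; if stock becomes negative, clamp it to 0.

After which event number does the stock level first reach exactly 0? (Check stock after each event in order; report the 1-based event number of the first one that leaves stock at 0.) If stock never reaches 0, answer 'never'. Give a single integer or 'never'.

Answer: 1

Derivation:
Processing events:
Start: stock = 5
  Event 1 (sale 22): sell min(22,5)=5. stock: 5 - 5 = 0. total_sold = 5
  Event 2 (sale 16): sell min(16,0)=0. stock: 0 - 0 = 0. total_sold = 5
  Event 3 (sale 25): sell min(25,0)=0. stock: 0 - 0 = 0. total_sold = 5
  Event 4 (restock 25): 0 + 25 = 25
  Event 5 (return 7): 25 + 7 = 32
  Event 6 (restock 21): 32 + 21 = 53
  Event 7 (restock 37): 53 + 37 = 90
  Event 8 (restock 31): 90 + 31 = 121
  Event 9 (sale 19): sell min(19,121)=19. stock: 121 - 19 = 102. total_sold = 24
  Event 10 (sale 19): sell min(19,102)=19. stock: 102 - 19 = 83. total_sold = 43
  Event 11 (restock 20): 83 + 20 = 103
  Event 12 (sale 17): sell min(17,103)=17. stock: 103 - 17 = 86. total_sold = 60
  Event 13 (sale 4): sell min(4,86)=4. stock: 86 - 4 = 82. total_sold = 64
Final: stock = 82, total_sold = 64

First zero at event 1.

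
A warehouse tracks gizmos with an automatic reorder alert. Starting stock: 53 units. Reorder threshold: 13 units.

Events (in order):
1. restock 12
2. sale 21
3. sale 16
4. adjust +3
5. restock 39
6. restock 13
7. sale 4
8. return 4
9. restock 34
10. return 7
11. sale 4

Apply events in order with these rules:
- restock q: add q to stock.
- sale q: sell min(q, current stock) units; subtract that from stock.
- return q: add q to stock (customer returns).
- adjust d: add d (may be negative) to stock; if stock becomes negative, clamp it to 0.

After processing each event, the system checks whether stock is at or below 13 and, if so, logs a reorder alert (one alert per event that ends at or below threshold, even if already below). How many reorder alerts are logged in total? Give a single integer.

Processing events:
Start: stock = 53
  Event 1 (restock 12): 53 + 12 = 65
  Event 2 (sale 21): sell min(21,65)=21. stock: 65 - 21 = 44. total_sold = 21
  Event 3 (sale 16): sell min(16,44)=16. stock: 44 - 16 = 28. total_sold = 37
  Event 4 (adjust +3): 28 + 3 = 31
  Event 5 (restock 39): 31 + 39 = 70
  Event 6 (restock 13): 70 + 13 = 83
  Event 7 (sale 4): sell min(4,83)=4. stock: 83 - 4 = 79. total_sold = 41
  Event 8 (return 4): 79 + 4 = 83
  Event 9 (restock 34): 83 + 34 = 117
  Event 10 (return 7): 117 + 7 = 124
  Event 11 (sale 4): sell min(4,124)=4. stock: 124 - 4 = 120. total_sold = 45
Final: stock = 120, total_sold = 45

Checking against threshold 13:
  After event 1: stock=65 > 13
  After event 2: stock=44 > 13
  After event 3: stock=28 > 13
  After event 4: stock=31 > 13
  After event 5: stock=70 > 13
  After event 6: stock=83 > 13
  After event 7: stock=79 > 13
  After event 8: stock=83 > 13
  After event 9: stock=117 > 13
  After event 10: stock=124 > 13
  After event 11: stock=120 > 13
Alert events: []. Count = 0

Answer: 0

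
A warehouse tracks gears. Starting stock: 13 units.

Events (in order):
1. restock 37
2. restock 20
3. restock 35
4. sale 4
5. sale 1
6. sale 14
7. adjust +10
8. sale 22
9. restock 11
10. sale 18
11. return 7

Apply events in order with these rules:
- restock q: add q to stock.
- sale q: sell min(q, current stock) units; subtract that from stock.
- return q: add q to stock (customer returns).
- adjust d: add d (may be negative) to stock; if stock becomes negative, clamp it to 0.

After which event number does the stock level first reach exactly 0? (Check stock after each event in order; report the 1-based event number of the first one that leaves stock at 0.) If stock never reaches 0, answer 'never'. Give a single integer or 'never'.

Processing events:
Start: stock = 13
  Event 1 (restock 37): 13 + 37 = 50
  Event 2 (restock 20): 50 + 20 = 70
  Event 3 (restock 35): 70 + 35 = 105
  Event 4 (sale 4): sell min(4,105)=4. stock: 105 - 4 = 101. total_sold = 4
  Event 5 (sale 1): sell min(1,101)=1. stock: 101 - 1 = 100. total_sold = 5
  Event 6 (sale 14): sell min(14,100)=14. stock: 100 - 14 = 86. total_sold = 19
  Event 7 (adjust +10): 86 + 10 = 96
  Event 8 (sale 22): sell min(22,96)=22. stock: 96 - 22 = 74. total_sold = 41
  Event 9 (restock 11): 74 + 11 = 85
  Event 10 (sale 18): sell min(18,85)=18. stock: 85 - 18 = 67. total_sold = 59
  Event 11 (return 7): 67 + 7 = 74
Final: stock = 74, total_sold = 59

Stock never reaches 0.

Answer: never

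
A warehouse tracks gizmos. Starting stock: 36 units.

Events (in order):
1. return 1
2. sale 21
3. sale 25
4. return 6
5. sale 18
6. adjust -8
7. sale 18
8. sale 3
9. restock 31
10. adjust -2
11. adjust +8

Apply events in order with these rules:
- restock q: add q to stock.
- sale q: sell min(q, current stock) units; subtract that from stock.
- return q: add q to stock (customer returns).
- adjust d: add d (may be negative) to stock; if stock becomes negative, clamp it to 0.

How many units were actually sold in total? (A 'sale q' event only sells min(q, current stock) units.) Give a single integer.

Answer: 43

Derivation:
Processing events:
Start: stock = 36
  Event 1 (return 1): 36 + 1 = 37
  Event 2 (sale 21): sell min(21,37)=21. stock: 37 - 21 = 16. total_sold = 21
  Event 3 (sale 25): sell min(25,16)=16. stock: 16 - 16 = 0. total_sold = 37
  Event 4 (return 6): 0 + 6 = 6
  Event 5 (sale 18): sell min(18,6)=6. stock: 6 - 6 = 0. total_sold = 43
  Event 6 (adjust -8): 0 + -8 = 0 (clamped to 0)
  Event 7 (sale 18): sell min(18,0)=0. stock: 0 - 0 = 0. total_sold = 43
  Event 8 (sale 3): sell min(3,0)=0. stock: 0 - 0 = 0. total_sold = 43
  Event 9 (restock 31): 0 + 31 = 31
  Event 10 (adjust -2): 31 + -2 = 29
  Event 11 (adjust +8): 29 + 8 = 37
Final: stock = 37, total_sold = 43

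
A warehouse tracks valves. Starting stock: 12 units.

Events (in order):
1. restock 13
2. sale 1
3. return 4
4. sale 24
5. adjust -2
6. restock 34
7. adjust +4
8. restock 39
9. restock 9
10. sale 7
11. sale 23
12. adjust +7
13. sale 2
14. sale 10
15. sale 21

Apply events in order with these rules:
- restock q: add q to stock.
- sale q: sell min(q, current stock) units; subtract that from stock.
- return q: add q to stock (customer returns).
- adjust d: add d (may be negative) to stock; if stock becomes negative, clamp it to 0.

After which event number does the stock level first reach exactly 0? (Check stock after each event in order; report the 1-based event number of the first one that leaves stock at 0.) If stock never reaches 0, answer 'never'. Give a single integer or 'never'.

Processing events:
Start: stock = 12
  Event 1 (restock 13): 12 + 13 = 25
  Event 2 (sale 1): sell min(1,25)=1. stock: 25 - 1 = 24. total_sold = 1
  Event 3 (return 4): 24 + 4 = 28
  Event 4 (sale 24): sell min(24,28)=24. stock: 28 - 24 = 4. total_sold = 25
  Event 5 (adjust -2): 4 + -2 = 2
  Event 6 (restock 34): 2 + 34 = 36
  Event 7 (adjust +4): 36 + 4 = 40
  Event 8 (restock 39): 40 + 39 = 79
  Event 9 (restock 9): 79 + 9 = 88
  Event 10 (sale 7): sell min(7,88)=7. stock: 88 - 7 = 81. total_sold = 32
  Event 11 (sale 23): sell min(23,81)=23. stock: 81 - 23 = 58. total_sold = 55
  Event 12 (adjust +7): 58 + 7 = 65
  Event 13 (sale 2): sell min(2,65)=2. stock: 65 - 2 = 63. total_sold = 57
  Event 14 (sale 10): sell min(10,63)=10. stock: 63 - 10 = 53. total_sold = 67
  Event 15 (sale 21): sell min(21,53)=21. stock: 53 - 21 = 32. total_sold = 88
Final: stock = 32, total_sold = 88

Stock never reaches 0.

Answer: never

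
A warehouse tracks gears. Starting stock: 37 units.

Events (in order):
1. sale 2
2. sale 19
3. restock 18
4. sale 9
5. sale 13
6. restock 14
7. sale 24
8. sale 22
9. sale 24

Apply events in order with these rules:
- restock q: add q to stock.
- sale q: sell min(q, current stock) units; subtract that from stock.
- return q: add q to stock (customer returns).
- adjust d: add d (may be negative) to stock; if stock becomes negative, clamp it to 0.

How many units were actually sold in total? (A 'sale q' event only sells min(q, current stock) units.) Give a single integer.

Processing events:
Start: stock = 37
  Event 1 (sale 2): sell min(2,37)=2. stock: 37 - 2 = 35. total_sold = 2
  Event 2 (sale 19): sell min(19,35)=19. stock: 35 - 19 = 16. total_sold = 21
  Event 3 (restock 18): 16 + 18 = 34
  Event 4 (sale 9): sell min(9,34)=9. stock: 34 - 9 = 25. total_sold = 30
  Event 5 (sale 13): sell min(13,25)=13. stock: 25 - 13 = 12. total_sold = 43
  Event 6 (restock 14): 12 + 14 = 26
  Event 7 (sale 24): sell min(24,26)=24. stock: 26 - 24 = 2. total_sold = 67
  Event 8 (sale 22): sell min(22,2)=2. stock: 2 - 2 = 0. total_sold = 69
  Event 9 (sale 24): sell min(24,0)=0. stock: 0 - 0 = 0. total_sold = 69
Final: stock = 0, total_sold = 69

Answer: 69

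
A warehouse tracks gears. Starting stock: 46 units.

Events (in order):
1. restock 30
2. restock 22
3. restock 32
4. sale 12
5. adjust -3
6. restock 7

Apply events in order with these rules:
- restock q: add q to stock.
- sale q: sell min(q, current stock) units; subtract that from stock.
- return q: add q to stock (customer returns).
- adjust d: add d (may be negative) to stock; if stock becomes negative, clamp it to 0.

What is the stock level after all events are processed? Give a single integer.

Answer: 122

Derivation:
Processing events:
Start: stock = 46
  Event 1 (restock 30): 46 + 30 = 76
  Event 2 (restock 22): 76 + 22 = 98
  Event 3 (restock 32): 98 + 32 = 130
  Event 4 (sale 12): sell min(12,130)=12. stock: 130 - 12 = 118. total_sold = 12
  Event 5 (adjust -3): 118 + -3 = 115
  Event 6 (restock 7): 115 + 7 = 122
Final: stock = 122, total_sold = 12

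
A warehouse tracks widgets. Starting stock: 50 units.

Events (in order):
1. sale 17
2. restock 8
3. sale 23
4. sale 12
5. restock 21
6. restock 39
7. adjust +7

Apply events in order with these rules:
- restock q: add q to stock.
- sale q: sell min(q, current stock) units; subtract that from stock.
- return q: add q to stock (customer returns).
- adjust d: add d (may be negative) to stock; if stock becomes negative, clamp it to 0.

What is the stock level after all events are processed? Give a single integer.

Answer: 73

Derivation:
Processing events:
Start: stock = 50
  Event 1 (sale 17): sell min(17,50)=17. stock: 50 - 17 = 33. total_sold = 17
  Event 2 (restock 8): 33 + 8 = 41
  Event 3 (sale 23): sell min(23,41)=23. stock: 41 - 23 = 18. total_sold = 40
  Event 4 (sale 12): sell min(12,18)=12. stock: 18 - 12 = 6. total_sold = 52
  Event 5 (restock 21): 6 + 21 = 27
  Event 6 (restock 39): 27 + 39 = 66
  Event 7 (adjust +7): 66 + 7 = 73
Final: stock = 73, total_sold = 52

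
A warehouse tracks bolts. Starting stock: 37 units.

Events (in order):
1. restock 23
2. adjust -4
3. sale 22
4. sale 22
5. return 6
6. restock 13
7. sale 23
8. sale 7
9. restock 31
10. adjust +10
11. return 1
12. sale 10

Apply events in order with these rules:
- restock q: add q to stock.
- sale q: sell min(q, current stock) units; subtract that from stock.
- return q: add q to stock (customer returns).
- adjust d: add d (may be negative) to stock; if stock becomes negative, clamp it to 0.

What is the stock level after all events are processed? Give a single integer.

Answer: 33

Derivation:
Processing events:
Start: stock = 37
  Event 1 (restock 23): 37 + 23 = 60
  Event 2 (adjust -4): 60 + -4 = 56
  Event 3 (sale 22): sell min(22,56)=22. stock: 56 - 22 = 34. total_sold = 22
  Event 4 (sale 22): sell min(22,34)=22. stock: 34 - 22 = 12. total_sold = 44
  Event 5 (return 6): 12 + 6 = 18
  Event 6 (restock 13): 18 + 13 = 31
  Event 7 (sale 23): sell min(23,31)=23. stock: 31 - 23 = 8. total_sold = 67
  Event 8 (sale 7): sell min(7,8)=7. stock: 8 - 7 = 1. total_sold = 74
  Event 9 (restock 31): 1 + 31 = 32
  Event 10 (adjust +10): 32 + 10 = 42
  Event 11 (return 1): 42 + 1 = 43
  Event 12 (sale 10): sell min(10,43)=10. stock: 43 - 10 = 33. total_sold = 84
Final: stock = 33, total_sold = 84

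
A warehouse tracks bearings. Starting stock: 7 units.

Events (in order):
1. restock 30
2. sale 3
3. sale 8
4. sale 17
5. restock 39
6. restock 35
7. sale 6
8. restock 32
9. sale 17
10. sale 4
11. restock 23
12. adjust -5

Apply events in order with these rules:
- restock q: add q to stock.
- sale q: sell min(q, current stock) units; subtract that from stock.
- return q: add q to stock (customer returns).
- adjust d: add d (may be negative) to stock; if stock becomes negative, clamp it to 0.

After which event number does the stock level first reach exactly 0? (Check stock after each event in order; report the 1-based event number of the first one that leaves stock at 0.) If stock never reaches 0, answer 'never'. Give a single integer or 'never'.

Answer: never

Derivation:
Processing events:
Start: stock = 7
  Event 1 (restock 30): 7 + 30 = 37
  Event 2 (sale 3): sell min(3,37)=3. stock: 37 - 3 = 34. total_sold = 3
  Event 3 (sale 8): sell min(8,34)=8. stock: 34 - 8 = 26. total_sold = 11
  Event 4 (sale 17): sell min(17,26)=17. stock: 26 - 17 = 9. total_sold = 28
  Event 5 (restock 39): 9 + 39 = 48
  Event 6 (restock 35): 48 + 35 = 83
  Event 7 (sale 6): sell min(6,83)=6. stock: 83 - 6 = 77. total_sold = 34
  Event 8 (restock 32): 77 + 32 = 109
  Event 9 (sale 17): sell min(17,109)=17. stock: 109 - 17 = 92. total_sold = 51
  Event 10 (sale 4): sell min(4,92)=4. stock: 92 - 4 = 88. total_sold = 55
  Event 11 (restock 23): 88 + 23 = 111
  Event 12 (adjust -5): 111 + -5 = 106
Final: stock = 106, total_sold = 55

Stock never reaches 0.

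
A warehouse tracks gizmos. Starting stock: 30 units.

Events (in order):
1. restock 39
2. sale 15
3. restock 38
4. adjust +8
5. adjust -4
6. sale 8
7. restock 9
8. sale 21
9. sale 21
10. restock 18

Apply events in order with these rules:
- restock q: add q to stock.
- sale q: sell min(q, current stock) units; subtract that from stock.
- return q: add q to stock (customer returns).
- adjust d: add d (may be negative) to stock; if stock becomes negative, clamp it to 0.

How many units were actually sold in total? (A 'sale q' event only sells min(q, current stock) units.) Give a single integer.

Answer: 65

Derivation:
Processing events:
Start: stock = 30
  Event 1 (restock 39): 30 + 39 = 69
  Event 2 (sale 15): sell min(15,69)=15. stock: 69 - 15 = 54. total_sold = 15
  Event 3 (restock 38): 54 + 38 = 92
  Event 4 (adjust +8): 92 + 8 = 100
  Event 5 (adjust -4): 100 + -4 = 96
  Event 6 (sale 8): sell min(8,96)=8. stock: 96 - 8 = 88. total_sold = 23
  Event 7 (restock 9): 88 + 9 = 97
  Event 8 (sale 21): sell min(21,97)=21. stock: 97 - 21 = 76. total_sold = 44
  Event 9 (sale 21): sell min(21,76)=21. stock: 76 - 21 = 55. total_sold = 65
  Event 10 (restock 18): 55 + 18 = 73
Final: stock = 73, total_sold = 65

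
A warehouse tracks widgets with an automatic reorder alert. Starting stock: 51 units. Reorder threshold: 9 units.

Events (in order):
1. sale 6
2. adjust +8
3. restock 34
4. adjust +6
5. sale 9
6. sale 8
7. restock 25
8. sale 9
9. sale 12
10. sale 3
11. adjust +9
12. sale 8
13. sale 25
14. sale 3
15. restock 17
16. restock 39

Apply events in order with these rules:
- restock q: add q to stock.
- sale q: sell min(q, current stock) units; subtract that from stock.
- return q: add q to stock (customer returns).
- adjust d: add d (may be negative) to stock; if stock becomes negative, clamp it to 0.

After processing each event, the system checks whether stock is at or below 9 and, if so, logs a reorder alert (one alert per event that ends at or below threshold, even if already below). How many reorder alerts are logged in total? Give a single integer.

Processing events:
Start: stock = 51
  Event 1 (sale 6): sell min(6,51)=6. stock: 51 - 6 = 45. total_sold = 6
  Event 2 (adjust +8): 45 + 8 = 53
  Event 3 (restock 34): 53 + 34 = 87
  Event 4 (adjust +6): 87 + 6 = 93
  Event 5 (sale 9): sell min(9,93)=9. stock: 93 - 9 = 84. total_sold = 15
  Event 6 (sale 8): sell min(8,84)=8. stock: 84 - 8 = 76. total_sold = 23
  Event 7 (restock 25): 76 + 25 = 101
  Event 8 (sale 9): sell min(9,101)=9. stock: 101 - 9 = 92. total_sold = 32
  Event 9 (sale 12): sell min(12,92)=12. stock: 92 - 12 = 80. total_sold = 44
  Event 10 (sale 3): sell min(3,80)=3. stock: 80 - 3 = 77. total_sold = 47
  Event 11 (adjust +9): 77 + 9 = 86
  Event 12 (sale 8): sell min(8,86)=8. stock: 86 - 8 = 78. total_sold = 55
  Event 13 (sale 25): sell min(25,78)=25. stock: 78 - 25 = 53. total_sold = 80
  Event 14 (sale 3): sell min(3,53)=3. stock: 53 - 3 = 50. total_sold = 83
  Event 15 (restock 17): 50 + 17 = 67
  Event 16 (restock 39): 67 + 39 = 106
Final: stock = 106, total_sold = 83

Checking against threshold 9:
  After event 1: stock=45 > 9
  After event 2: stock=53 > 9
  After event 3: stock=87 > 9
  After event 4: stock=93 > 9
  After event 5: stock=84 > 9
  After event 6: stock=76 > 9
  After event 7: stock=101 > 9
  After event 8: stock=92 > 9
  After event 9: stock=80 > 9
  After event 10: stock=77 > 9
  After event 11: stock=86 > 9
  After event 12: stock=78 > 9
  After event 13: stock=53 > 9
  After event 14: stock=50 > 9
  After event 15: stock=67 > 9
  After event 16: stock=106 > 9
Alert events: []. Count = 0

Answer: 0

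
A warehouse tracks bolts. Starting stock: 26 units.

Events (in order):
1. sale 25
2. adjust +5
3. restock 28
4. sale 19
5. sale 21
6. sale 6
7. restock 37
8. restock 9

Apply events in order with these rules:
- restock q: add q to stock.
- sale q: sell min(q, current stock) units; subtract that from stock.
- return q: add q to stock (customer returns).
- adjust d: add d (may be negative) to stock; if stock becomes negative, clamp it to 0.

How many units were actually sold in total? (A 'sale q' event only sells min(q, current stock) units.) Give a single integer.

Answer: 59

Derivation:
Processing events:
Start: stock = 26
  Event 1 (sale 25): sell min(25,26)=25. stock: 26 - 25 = 1. total_sold = 25
  Event 2 (adjust +5): 1 + 5 = 6
  Event 3 (restock 28): 6 + 28 = 34
  Event 4 (sale 19): sell min(19,34)=19. stock: 34 - 19 = 15. total_sold = 44
  Event 5 (sale 21): sell min(21,15)=15. stock: 15 - 15 = 0. total_sold = 59
  Event 6 (sale 6): sell min(6,0)=0. stock: 0 - 0 = 0. total_sold = 59
  Event 7 (restock 37): 0 + 37 = 37
  Event 8 (restock 9): 37 + 9 = 46
Final: stock = 46, total_sold = 59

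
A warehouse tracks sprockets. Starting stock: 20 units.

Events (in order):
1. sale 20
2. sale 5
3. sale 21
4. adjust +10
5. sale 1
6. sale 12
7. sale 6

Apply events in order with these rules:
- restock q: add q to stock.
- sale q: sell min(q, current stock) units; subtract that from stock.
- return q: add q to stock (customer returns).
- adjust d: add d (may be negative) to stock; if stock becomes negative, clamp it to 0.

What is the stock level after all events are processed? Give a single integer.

Answer: 0

Derivation:
Processing events:
Start: stock = 20
  Event 1 (sale 20): sell min(20,20)=20. stock: 20 - 20 = 0. total_sold = 20
  Event 2 (sale 5): sell min(5,0)=0. stock: 0 - 0 = 0. total_sold = 20
  Event 3 (sale 21): sell min(21,0)=0. stock: 0 - 0 = 0. total_sold = 20
  Event 4 (adjust +10): 0 + 10 = 10
  Event 5 (sale 1): sell min(1,10)=1. stock: 10 - 1 = 9. total_sold = 21
  Event 6 (sale 12): sell min(12,9)=9. stock: 9 - 9 = 0. total_sold = 30
  Event 7 (sale 6): sell min(6,0)=0. stock: 0 - 0 = 0. total_sold = 30
Final: stock = 0, total_sold = 30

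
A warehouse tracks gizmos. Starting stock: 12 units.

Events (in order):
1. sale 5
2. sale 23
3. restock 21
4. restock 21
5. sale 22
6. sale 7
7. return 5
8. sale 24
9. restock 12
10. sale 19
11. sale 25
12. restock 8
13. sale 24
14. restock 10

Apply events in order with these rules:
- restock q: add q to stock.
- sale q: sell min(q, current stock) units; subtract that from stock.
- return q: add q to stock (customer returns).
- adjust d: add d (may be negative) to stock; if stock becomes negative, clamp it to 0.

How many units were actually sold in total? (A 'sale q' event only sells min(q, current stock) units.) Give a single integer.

Processing events:
Start: stock = 12
  Event 1 (sale 5): sell min(5,12)=5. stock: 12 - 5 = 7. total_sold = 5
  Event 2 (sale 23): sell min(23,7)=7. stock: 7 - 7 = 0. total_sold = 12
  Event 3 (restock 21): 0 + 21 = 21
  Event 4 (restock 21): 21 + 21 = 42
  Event 5 (sale 22): sell min(22,42)=22. stock: 42 - 22 = 20. total_sold = 34
  Event 6 (sale 7): sell min(7,20)=7. stock: 20 - 7 = 13. total_sold = 41
  Event 7 (return 5): 13 + 5 = 18
  Event 8 (sale 24): sell min(24,18)=18. stock: 18 - 18 = 0. total_sold = 59
  Event 9 (restock 12): 0 + 12 = 12
  Event 10 (sale 19): sell min(19,12)=12. stock: 12 - 12 = 0. total_sold = 71
  Event 11 (sale 25): sell min(25,0)=0. stock: 0 - 0 = 0. total_sold = 71
  Event 12 (restock 8): 0 + 8 = 8
  Event 13 (sale 24): sell min(24,8)=8. stock: 8 - 8 = 0. total_sold = 79
  Event 14 (restock 10): 0 + 10 = 10
Final: stock = 10, total_sold = 79

Answer: 79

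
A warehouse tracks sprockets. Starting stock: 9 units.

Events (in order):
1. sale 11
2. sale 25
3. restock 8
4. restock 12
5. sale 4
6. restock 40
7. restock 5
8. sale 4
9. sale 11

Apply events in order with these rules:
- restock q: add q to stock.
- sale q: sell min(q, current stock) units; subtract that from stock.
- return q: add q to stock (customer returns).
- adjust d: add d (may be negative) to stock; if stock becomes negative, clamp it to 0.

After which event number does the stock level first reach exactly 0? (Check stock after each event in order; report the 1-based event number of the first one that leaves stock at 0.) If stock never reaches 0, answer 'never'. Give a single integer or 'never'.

Processing events:
Start: stock = 9
  Event 1 (sale 11): sell min(11,9)=9. stock: 9 - 9 = 0. total_sold = 9
  Event 2 (sale 25): sell min(25,0)=0. stock: 0 - 0 = 0. total_sold = 9
  Event 3 (restock 8): 0 + 8 = 8
  Event 4 (restock 12): 8 + 12 = 20
  Event 5 (sale 4): sell min(4,20)=4. stock: 20 - 4 = 16. total_sold = 13
  Event 6 (restock 40): 16 + 40 = 56
  Event 7 (restock 5): 56 + 5 = 61
  Event 8 (sale 4): sell min(4,61)=4. stock: 61 - 4 = 57. total_sold = 17
  Event 9 (sale 11): sell min(11,57)=11. stock: 57 - 11 = 46. total_sold = 28
Final: stock = 46, total_sold = 28

First zero at event 1.

Answer: 1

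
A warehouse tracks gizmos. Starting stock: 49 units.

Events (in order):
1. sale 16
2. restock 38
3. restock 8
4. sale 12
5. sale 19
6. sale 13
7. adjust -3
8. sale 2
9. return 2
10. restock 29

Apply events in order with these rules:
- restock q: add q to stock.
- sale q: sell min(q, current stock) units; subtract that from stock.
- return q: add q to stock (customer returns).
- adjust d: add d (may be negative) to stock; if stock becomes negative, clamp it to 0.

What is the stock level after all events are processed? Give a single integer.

Answer: 61

Derivation:
Processing events:
Start: stock = 49
  Event 1 (sale 16): sell min(16,49)=16. stock: 49 - 16 = 33. total_sold = 16
  Event 2 (restock 38): 33 + 38 = 71
  Event 3 (restock 8): 71 + 8 = 79
  Event 4 (sale 12): sell min(12,79)=12. stock: 79 - 12 = 67. total_sold = 28
  Event 5 (sale 19): sell min(19,67)=19. stock: 67 - 19 = 48. total_sold = 47
  Event 6 (sale 13): sell min(13,48)=13. stock: 48 - 13 = 35. total_sold = 60
  Event 7 (adjust -3): 35 + -3 = 32
  Event 8 (sale 2): sell min(2,32)=2. stock: 32 - 2 = 30. total_sold = 62
  Event 9 (return 2): 30 + 2 = 32
  Event 10 (restock 29): 32 + 29 = 61
Final: stock = 61, total_sold = 62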